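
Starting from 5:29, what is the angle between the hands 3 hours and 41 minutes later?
First find the time 3 hours and 41 minutes after 5:29.
Total minutes: 5 x 60 + 29 + 3 x 60 + 41 = 550.
550 mod 720 = 550 minutes = 9:10.
Now compute the angle at 9:10:
Hour hand: 9 x 30 + 10 x 0.5 = 275 degrees
Minute hand: 10 x 6 = 60 degrees
Difference: |275 - 60| = 215 degrees
Smaller angle: 360 - 215 = 145 degrees

Final answer: 145 degrees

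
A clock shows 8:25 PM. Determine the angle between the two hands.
Hour hand position: 8 x 30 + 25 x 0.5 = 252.5 degrees
Minute hand position: 25 x 6 = 150 degrees
Difference: |252.5 - 150| = 102.5 degrees
The angle between the hands is 102.5 degrees

Final answer: 102.5 degrees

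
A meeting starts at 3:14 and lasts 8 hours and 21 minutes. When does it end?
Starting time: 3:14
Adding 21 minutes to 14 minutes: 14 + 21 = 35 minutes
Adding 8 hours: 3 + 8 = 11
Final time: 11:35

Final answer: 11:35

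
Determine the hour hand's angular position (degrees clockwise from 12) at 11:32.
The hour hand moves 30 degrees per hour and 0.5 degrees per minute.
At 11:32: (11) x 30 + 32 x 0.5 = 330 + 16 = 346 degrees

Final answer: 346 degrees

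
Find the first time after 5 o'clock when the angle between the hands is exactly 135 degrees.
At t minutes past 5:00, the hour hand is at 30 x 5 + 0.5t degrees and the minute hand is at 6t degrees.
The smaller angle between them is 135 degrees when |30H - 5.5t| = 135 or |30H - 5.5t| = 225.
With H = 5, solve 30 x 5 - 5.5t = +/- target for each target:
  t = (30 x 5 - 135) / 5.5 = 2.73
  t = (30 x 5 + 135) / 5.5 = 51.82
  t = (30 x 5 - 225) / 5.5 = -13.64 (outside (0, 60))
  t = (30 x 5 + 225) / 5.5 = 68.18 (outside (0, 60))
Valid solutions in (0, 60): {2.73, 51.82} minutes.
The first occurrence is t = 2.73 minutes.
The hands form a 135-degree angle at 2.73 minutes past 5:00.

Final answer: 2.73 minutes past 5:00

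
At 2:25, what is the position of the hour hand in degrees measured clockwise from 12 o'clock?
The hour hand moves 30 degrees per hour and 0.5 degrees per minute.
At 2:25: (2) x 30 + 25 x 0.5 = 60 + 12.5 = 72.5 degrees

Final answer: 72.5 degrees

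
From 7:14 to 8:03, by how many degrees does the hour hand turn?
The hour hand moves 0.5 degrees per minute.
Time elapsed: 8:03 - 7:14 = 49 minutes
Angular displacement: 49 x 0.5 = 24.5 degrees

Final answer: 24.5 degrees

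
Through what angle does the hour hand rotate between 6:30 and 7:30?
The hour hand moves 0.5 degrees per minute.
Time elapsed: 7:30 - 6:30 = 60 minutes
Angular displacement: 60 x 0.5 = 30 degrees

Final answer: 30 degrees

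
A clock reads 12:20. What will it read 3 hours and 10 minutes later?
Starting time: 12:20
Adding 10 minutes to 20 minutes: 20 + 10 = 30 minutes
Adding 3 hours: 12 + 3 = 15 - 12 = 3
Final time: 3:30

Final answer: 3:30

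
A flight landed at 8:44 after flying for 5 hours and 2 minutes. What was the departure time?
Starting time: 8:44 = 524 total minutes past 12:00
Subtracting: 5 hours and 2 minutes = 302 minutes
524 - 302 = 222 minutes
= 3 hours and 42 minutes past 12:00 = 3:42

Final answer: 3:42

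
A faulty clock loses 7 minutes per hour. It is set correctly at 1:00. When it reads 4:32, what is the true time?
For every 60 true minutes, the faulty clock advances 53 minutes, so 1 faulty-clock minute corresponds to 60/53 true minutes.
From 1:00 to 4:32 on the faulty dial is 212 minutes.
True elapsed: 212 x 60/53 = 240 minutes = 4 hours.
True time: 1:00 + 4 hours = 5:00.

Final answer: 5:00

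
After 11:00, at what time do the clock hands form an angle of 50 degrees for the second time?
At t minutes past 11:00, the hour hand is at 30 x 11 + 0.5t degrees and the minute hand is at 6t degrees.
The smaller angle between them is 50 degrees when |30H - 5.5t| = 50 or |30H - 5.5t| = 310.
With H = 11, solve 30 x 11 - 5.5t = +/- target for each target:
  t = (30 x 11 - 50) / 5.5 = 50.91
  t = (30 x 11 + 50) / 5.5 = 69.09 (outside (0, 60))
  t = (30 x 11 - 310) / 5.5 = 3.64
  t = (30 x 11 + 310) / 5.5 = 116.36 (outside (0, 60))
Valid solutions in (0, 60): {3.64, 50.91} minutes.
The second occurrence is t = 50.91 minutes.
The hands form a 50-degree angle at 50.91 minutes past 11:00.

Final answer: 50.91 minutes past 11:00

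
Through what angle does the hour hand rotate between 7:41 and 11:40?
The hour hand moves 0.5 degrees per minute.
Time elapsed: 11:40 - 7:41 = 239 minutes
Angular displacement: 239 x 0.5 = 119.5 degrees

Final answer: 119.5 degrees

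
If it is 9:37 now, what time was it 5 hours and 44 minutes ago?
Starting time: 9:37 = 577 total minutes past 12:00
Subtracting: 5 hours and 44 minutes = 344 minutes
577 - 344 = 233 minutes
= 3 hours and 53 minutes past 12:00 = 3:53

Final answer: 3:53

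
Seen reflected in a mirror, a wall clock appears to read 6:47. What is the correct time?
Reflection across the vertical (12-6) axis maps a hand at angle A degrees to (360 - A) degrees, which sends a reading of T minutes past 12:00 to (720 - T) minutes past 12:00.
Mirror reads 6:47 = 407 minutes past 12:00.
Actual time: (720 - 407) mod 720 = 313 minutes = 5:13.

Final answer: 5:13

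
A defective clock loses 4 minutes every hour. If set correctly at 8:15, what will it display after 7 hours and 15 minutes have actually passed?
For every 60 true minutes, the faulty clock advances 60 - 4 = 56 minutes.
True elapsed: 7 hours and 15 minutes = 435 minutes.
Faulty clock advances: 435 x 56/60 = 406 minutes (drift: 29 minutes behind).
Shown time: 8:15 + 406 minutes = 3:01.

Final answer: 3:01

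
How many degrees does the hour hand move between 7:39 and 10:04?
The hour hand moves 0.5 degrees per minute.
Time elapsed: 10:04 - 7:39 = 145 minutes
Angular displacement: 145 x 0.5 = 72.5 degrees

Final answer: 72.5 degrees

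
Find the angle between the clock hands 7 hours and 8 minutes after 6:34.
First find the time 7 hours and 8 minutes after 6:34.
Total minutes: 6 x 60 + 34 + 7 x 60 + 8 = 822.
822 mod 720 = 102 minutes = 1:42.
Now compute the angle at 1:42:
Hour hand: 1 x 30 + 42 x 0.5 = 51 degrees
Minute hand: 42 x 6 = 252 degrees
Difference: |51 - 252| = 201 degrees
Smaller angle: 360 - 201 = 159 degrees

Final answer: 159 degrees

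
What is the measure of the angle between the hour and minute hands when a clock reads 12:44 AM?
Hour hand position: 0 x 30 + 44 x 0.5 = 22 degrees
Minute hand position: 44 x 6 = 264 degrees
Difference: |22 - 264| = 242 degrees
Since 242 > 180, the smaller angle is 360 - 242 = 118 degrees

Final answer: 118 degrees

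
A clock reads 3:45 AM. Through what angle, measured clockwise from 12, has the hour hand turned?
The hour hand moves 30 degrees per hour and 0.5 degrees per minute.
At 3:45: (3) x 30 + 45 x 0.5 = 90 + 22.5 = 112.5 degrees

Final answer: 112.5 degrees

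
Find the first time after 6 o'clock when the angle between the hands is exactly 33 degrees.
At t minutes past 6:00, the hour hand is at 30 x 6 + 0.5t degrees and the minute hand is at 6t degrees.
The smaller angle between them is 33 degrees when |30H - 5.5t| = 33 or |30H - 5.5t| = 327.
With H = 6, solve 30 x 6 - 5.5t = +/- target for each target:
  t = (30 x 6 - 33) / 5.5 = 26.73
  t = (30 x 6 + 33) / 5.5 = 38.73
  t = (30 x 6 - 327) / 5.5 = -26.73 (outside (0, 60))
  t = (30 x 6 + 327) / 5.5 = 92.18 (outside (0, 60))
Valid solutions in (0, 60): {26.73, 38.73} minutes.
The first occurrence is t = 26.73 minutes.
The hands form a 33-degree angle at 26.73 minutes past 6:00.

Final answer: 26.73 minutes past 6:00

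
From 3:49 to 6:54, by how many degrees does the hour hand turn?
The hour hand moves 0.5 degrees per minute.
Time elapsed: 6:54 - 3:49 = 185 minutes
Angular displacement: 185 x 0.5 = 92.5 degrees

Final answer: 92.5 degrees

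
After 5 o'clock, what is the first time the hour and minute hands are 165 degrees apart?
At t minutes past 5:00, the hour hand is at 30 x 5 + 0.5t degrees and the minute hand is at 6t degrees.
The smaller angle between them is 165 degrees when |30H - 5.5t| = 165 or |30H - 5.5t| = 195.
With H = 5, solve 30 x 5 - 5.5t = +/- target for each target:
  t = (30 x 5 - 165) / 5.5 = -2.73 (outside (0, 60))
  t = (30 x 5 + 165) / 5.5 = 57.27
  t = (30 x 5 - 195) / 5.5 = -8.18 (outside (0, 60))
  t = (30 x 5 + 195) / 5.5 = 62.73 (outside (0, 60))
Valid solutions in (0, 60): {57.27} minutes.
The first occurrence is t = 57.27 minutes.
The hands form a 165-degree angle at 57.27 minutes past 5:00.

Final answer: 57.27 minutes past 5:00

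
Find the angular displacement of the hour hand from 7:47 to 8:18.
The hour hand moves 0.5 degrees per minute.
Time elapsed: 8:18 - 7:47 = 31 minutes
Angular displacement: 31 x 0.5 = 15.5 degrees

Final answer: 15.5 degrees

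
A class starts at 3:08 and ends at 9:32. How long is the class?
From 3:08 to 9:32:
(9 x 60 + 32) - (3 x 60 + 8) = 572 - 188 = 384 minutes
= 6 hours and 24 minutes

Final answer: 6 hours and 24 minutes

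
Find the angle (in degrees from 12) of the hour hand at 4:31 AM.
The hour hand moves 30 degrees per hour and 0.5 degrees per minute.
At 4:31: (4) x 30 + 31 x 0.5 = 120 + 15.5 = 135.5 degrees

Final answer: 135.5 degrees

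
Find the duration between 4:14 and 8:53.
From 4:14 to 8:53:
(8 x 60 + 53) - (4 x 60 + 14) = 533 - 254 = 279 minutes
= 4 hours and 39 minutes

Final answer: 4 hours and 39 minutes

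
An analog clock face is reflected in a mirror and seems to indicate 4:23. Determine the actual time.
Reflection across the vertical (12-6) axis maps a hand at angle A degrees to (360 - A) degrees, which sends a reading of T minutes past 12:00 to (720 - T) minutes past 12:00.
Mirror reads 4:23 = 263 minutes past 12:00.
Actual time: (720 - 263) mod 720 = 457 minutes = 7:37.

Final answer: 7:37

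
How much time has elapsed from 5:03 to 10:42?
From 5:03 to 10:42:
(10 x 60 + 42) - (5 x 60 + 3) = 642 - 303 = 339 minutes
= 5 hours and 39 minutes

Final answer: 5 hours and 39 minutes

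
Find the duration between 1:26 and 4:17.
From 1:26 to 4:17:
(4 x 60 + 17) - (1 x 60 + 26) = 257 - 86 = 171 minutes
= 2 hours and 51 minutes

Final answer: 2 hours and 51 minutes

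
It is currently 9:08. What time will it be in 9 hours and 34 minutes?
Starting time: 9:08
Adding 34 minutes to 8 minutes: 8 + 34 = 42 minutes
Adding 9 hours: 9 + 9 = 18 - 12 = 6
Final time: 6:42

Final answer: 6:42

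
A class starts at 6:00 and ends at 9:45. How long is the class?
From 6:00 to 9:45:
(9 x 60 + 45) - (6 x 60 + 0) = 585 - 360 = 225 minutes
= 3 hours and 45 minutes

Final answer: 3 hours and 45 minutes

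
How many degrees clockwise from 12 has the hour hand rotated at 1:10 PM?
The hour hand moves 30 degrees per hour and 0.5 degrees per minute.
At 1:10: (1) x 30 + 10 x 0.5 = 30 + 5 = 35 degrees

Final answer: 35 degrees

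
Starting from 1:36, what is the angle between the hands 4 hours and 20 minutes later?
First find the time 4 hours and 20 minutes after 1:36.
Total minutes: 1 x 60 + 36 + 4 x 60 + 20 = 356.
356 mod 720 = 356 minutes = 5:56.
Now compute the angle at 5:56:
Hour hand: 5 x 30 + 56 x 0.5 = 178 degrees
Minute hand: 56 x 6 = 336 degrees
Difference: |178 - 336| = 158 degrees
The angle is 158 degrees

Final answer: 158 degrees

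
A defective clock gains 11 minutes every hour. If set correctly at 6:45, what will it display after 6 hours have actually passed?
For every 60 true minutes, the faulty clock advances 60 + 11 = 71 minutes.
True elapsed: 6 hours = 360 minutes.
Faulty clock advances: 360 x 71/60 = 426 minutes (drift: 66 minutes ahead).
Shown time: 6:45 + 426 minutes = 1:51.

Final answer: 1:51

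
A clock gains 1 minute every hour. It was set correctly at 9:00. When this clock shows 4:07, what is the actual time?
For every 60 true minutes, the faulty clock advances 61 minutes, so 1 faulty-clock minute corresponds to 60/61 true minutes.
From 9:00 to 4:07 on the faulty dial is 427 minutes.
True elapsed: 427 x 60/61 = 420 minutes = 7 hours.
True time: 9:00 + 7 hours = 4:00.

Final answer: 4:00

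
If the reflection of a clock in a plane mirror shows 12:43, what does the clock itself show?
Reflection across the vertical (12-6) axis maps a hand at angle A degrees to (360 - A) degrees, which sends a reading of T minutes past 12:00 to (720 - T) minutes past 12:00.
Mirror reads 12:43 = 43 minutes past 12:00.
Actual time: (720 - 43) mod 720 = 677 minutes = 11:17.

Final answer: 11:17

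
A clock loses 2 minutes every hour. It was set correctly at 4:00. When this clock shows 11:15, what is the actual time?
For every 60 true minutes, the faulty clock advances 58 minutes, so 1 faulty-clock minute corresponds to 60/58 true minutes.
From 4:00 to 11:15 on the faulty dial is 435 minutes.
True elapsed: 435 x 60/58 = 450 minutes = 7 hours and 30 minutes.
True time: 4:00 + 7 hours and 30 minutes = 11:30.

Final answer: 11:30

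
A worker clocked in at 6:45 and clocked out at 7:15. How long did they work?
From 6:45 to 7:15:
(7 x 60 + 15) - (6 x 60 + 45) = 435 - 405 = 30 minutes
= 30 minutes

Final answer: 30 minutes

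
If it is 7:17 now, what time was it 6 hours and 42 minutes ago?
Starting time: 7:17 = 437 total minutes past 12:00
Subtracting: 6 hours and 42 minutes = 402 minutes
437 - 402 = 35 minutes
= 35 minutes past 12:00 = 12:35

Final answer: 12:35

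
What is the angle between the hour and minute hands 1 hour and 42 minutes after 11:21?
First find the time 1 hour and 42 minutes after 11:21.
Total minutes: 11 x 60 + 21 + 1 x 60 + 42 = 783.
783 mod 720 = 63 minutes = 1:03.
Now compute the angle at 1:03:
Hour hand: 1 x 30 + 3 x 0.5 = 31.5 degrees
Minute hand: 3 x 6 = 18 degrees
Difference: |31.5 - 18| = 13.5 degrees
The angle is 13.5 degrees

Final answer: 13.5 degrees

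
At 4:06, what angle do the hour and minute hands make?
Hour hand position: 4 x 30 + 6 x 0.5 = 123 degrees
Minute hand position: 6 x 6 = 36 degrees
Difference: |123 - 36| = 87 degrees
The angle between the hands is 87 degrees

Final answer: 87 degrees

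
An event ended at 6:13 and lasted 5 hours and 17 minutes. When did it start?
Starting time: 6:13 = 373 total minutes past 12:00
Subtracting: 5 hours and 17 minutes = 317 minutes
373 - 317 = 56 minutes
= 56 minutes past 12:00 = 12:56

Final answer: 12:56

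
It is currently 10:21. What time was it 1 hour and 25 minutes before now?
Starting time: 10:21 = 621 total minutes past 12:00
Subtracting: 1 hour and 25 minutes = 85 minutes
621 - 85 = 536 minutes
= 8 hours and 56 minutes past 12:00 = 8:56

Final answer: 8:56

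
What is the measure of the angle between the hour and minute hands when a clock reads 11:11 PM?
Hour hand position: 11 x 30 + 11 x 0.5 = 335.5 degrees
Minute hand position: 11 x 6 = 66 degrees
Difference: |335.5 - 66| = 269.5 degrees
Since 269.5 > 180, the smaller angle is 360 - 269.5 = 90.5 degrees

Final answer: 90.5 degrees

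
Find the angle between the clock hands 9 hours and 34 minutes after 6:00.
First find the time 9 hours and 34 minutes after 6:00.
Total minutes: 6 x 60 + 0 + 9 x 60 + 34 = 934.
934 mod 720 = 214 minutes = 3:34.
Now compute the angle at 3:34:
Hour hand: 3 x 30 + 34 x 0.5 = 107 degrees
Minute hand: 34 x 6 = 204 degrees
Difference: |107 - 204| = 97 degrees
The angle is 97 degrees

Final answer: 97 degrees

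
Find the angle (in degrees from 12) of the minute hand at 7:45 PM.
The minute hand moves 6 degrees per minute.
At 7:45: 45 x 6 = 270 degrees

Final answer: 270 degrees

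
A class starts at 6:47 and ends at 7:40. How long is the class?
From 6:47 to 7:40:
(7 x 60 + 40) - (6 x 60 + 47) = 460 - 407 = 53 minutes
= 53 minutes

Final answer: 53 minutes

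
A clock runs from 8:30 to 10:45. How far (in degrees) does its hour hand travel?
The hour hand moves 0.5 degrees per minute.
Time elapsed: 10:45 - 8:30 = 135 minutes
Angular displacement: 135 x 0.5 = 67.5 degrees

Final answer: 67.5 degrees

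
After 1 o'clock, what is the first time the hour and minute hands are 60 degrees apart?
At t minutes past 1:00, the hour hand is at 30 x 1 + 0.5t degrees and the minute hand is at 6t degrees.
The smaller angle between them is 60 degrees when |30H - 5.5t| = 60 or |30H - 5.5t| = 300.
With H = 1, solve 30 x 1 - 5.5t = +/- target for each target:
  t = (30 x 1 - 60) / 5.5 = -5.45 (outside (0, 60))
  t = (30 x 1 + 60) / 5.5 = 16.36
  t = (30 x 1 - 300) / 5.5 = -49.09 (outside (0, 60))
  t = (30 x 1 + 300) / 5.5 = 60 (outside (0, 60))
Valid solutions in (0, 60): {16.36} minutes.
The first occurrence is t = 16.36 minutes.
The hands form a 60-degree angle at 16.36 minutes past 1:00.

Final answer: 16.36 minutes past 1:00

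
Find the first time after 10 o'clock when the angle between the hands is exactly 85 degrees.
At t minutes past 10:00, the hour hand is at 30 x 10 + 0.5t degrees and the minute hand is at 6t degrees.
The smaller angle between them is 85 degrees when |30H - 5.5t| = 85 or |30H - 5.5t| = 275.
With H = 10, solve 30 x 10 - 5.5t = +/- target for each target:
  t = (30 x 10 - 85) / 5.5 = 39.09
  t = (30 x 10 + 85) / 5.5 = 70 (outside (0, 60))
  t = (30 x 10 - 275) / 5.5 = 4.55
  t = (30 x 10 + 275) / 5.5 = 104.55 (outside (0, 60))
Valid solutions in (0, 60): {4.55, 39.09} minutes.
The first occurrence is t = 4.55 minutes.
The hands form a 85-degree angle at 4.55 minutes past 10:00.

Final answer: 4.55 minutes past 10:00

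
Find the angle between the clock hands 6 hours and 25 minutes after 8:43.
First find the time 6 hours and 25 minutes after 8:43.
Total minutes: 8 x 60 + 43 + 6 x 60 + 25 = 908.
908 mod 720 = 188 minutes = 3:08.
Now compute the angle at 3:08:
Hour hand: 3 x 30 + 8 x 0.5 = 94 degrees
Minute hand: 8 x 6 = 48 degrees
Difference: |94 - 48| = 46 degrees
The angle is 46 degrees

Final answer: 46 degrees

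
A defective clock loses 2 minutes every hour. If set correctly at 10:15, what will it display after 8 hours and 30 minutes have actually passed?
For every 60 true minutes, the faulty clock advances 60 - 2 = 58 minutes.
True elapsed: 8 hours and 30 minutes = 510 minutes.
Faulty clock advances: 510 x 58/60 = 493 minutes (drift: 17 minutes behind).
Shown time: 10:15 + 493 minutes = 6:28.

Final answer: 6:28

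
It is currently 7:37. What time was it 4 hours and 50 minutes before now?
Starting time: 7:37 = 457 total minutes past 12:00
Subtracting: 4 hours and 50 minutes = 290 minutes
457 - 290 = 167 minutes
= 2 hours and 47 minutes past 12:00 = 2:47

Final answer: 2:47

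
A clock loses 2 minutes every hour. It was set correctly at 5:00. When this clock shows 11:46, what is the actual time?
For every 60 true minutes, the faulty clock advances 58 minutes, so 1 faulty-clock minute corresponds to 60/58 true minutes.
From 5:00 to 11:46 on the faulty dial is 406 minutes.
True elapsed: 406 x 60/58 = 420 minutes = 7 hours.
True time: 5:00 + 7 hours = 12:00.

Final answer: 12:00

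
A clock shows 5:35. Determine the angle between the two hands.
Hour hand position: 5 x 30 + 35 x 0.5 = 167.5 degrees
Minute hand position: 35 x 6 = 210 degrees
Difference: |167.5 - 210| = 42.5 degrees
The angle between the hands is 42.5 degrees

Final answer: 42.5 degrees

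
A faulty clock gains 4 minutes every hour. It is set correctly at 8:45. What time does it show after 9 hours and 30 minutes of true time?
For every 60 true minutes, the faulty clock advances 60 + 4 = 64 minutes.
True elapsed: 9 hours and 30 minutes = 570 minutes.
Faulty clock advances: 570 x 64/60 = 608 minutes (drift: 38 minutes ahead).
Shown time: 8:45 + 608 minutes = 6:53.

Final answer: 6:53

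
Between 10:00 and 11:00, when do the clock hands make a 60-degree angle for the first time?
At t minutes past 10:00, the hour hand is at 30 x 10 + 0.5t degrees and the minute hand is at 6t degrees.
The smaller angle between them is 60 degrees when |30H - 5.5t| = 60 or |30H - 5.5t| = 300.
With H = 10, solve 30 x 10 - 5.5t = +/- target for each target:
  t = (30 x 10 - 60) / 5.5 = 43.64
  t = (30 x 10 + 60) / 5.5 = 65.45 (outside (0, 60))
  t = (30 x 10 - 300) / 5.5 = 0 (outside (0, 60))
  t = (30 x 10 + 300) / 5.5 = 109.09 (outside (0, 60))
Valid solutions in (0, 60): {43.64} minutes.
The first occurrence is t = 43.64 minutes.
The hands form a 60-degree angle at 43.64 minutes past 10:00.

Final answer: 43.64 minutes past 10:00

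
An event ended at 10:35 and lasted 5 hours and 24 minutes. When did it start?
Starting time: 10:35 = 635 total minutes past 12:00
Subtracting: 5 hours and 24 minutes = 324 minutes
635 - 324 = 311 minutes
= 5 hours and 11 minutes past 12:00 = 5:11

Final answer: 5:11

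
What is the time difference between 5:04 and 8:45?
From 5:04 to 8:45:
(8 x 60 + 45) - (5 x 60 + 4) = 525 - 304 = 221 minutes
= 3 hours and 41 minutes

Final answer: 3 hours and 41 minutes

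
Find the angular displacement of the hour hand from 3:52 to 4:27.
The hour hand moves 0.5 degrees per minute.
Time elapsed: 4:27 - 3:52 = 35 minutes
Angular displacement: 35 x 0.5 = 17.5 degrees

Final answer: 17.5 degrees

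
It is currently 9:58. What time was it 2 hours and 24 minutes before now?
Starting time: 9:58 = 598 total minutes past 12:00
Subtracting: 2 hours and 24 minutes = 144 minutes
598 - 144 = 454 minutes
= 7 hours and 34 minutes past 12:00 = 7:34

Final answer: 7:34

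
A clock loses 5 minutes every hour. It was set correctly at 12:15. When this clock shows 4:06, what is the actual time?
For every 60 true minutes, the faulty clock advances 55 minutes, so 1 faulty-clock minute corresponds to 60/55 true minutes.
From 12:15 to 4:06 on the faulty dial is 231 minutes.
True elapsed: 231 x 60/55 = 252 minutes = 4 hours and 12 minutes.
True time: 12:15 + 4 hours and 12 minutes = 4:27.

Final answer: 4:27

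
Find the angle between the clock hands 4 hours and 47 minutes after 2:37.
First find the time 4 hours and 47 minutes after 2:37.
Total minutes: 2 x 60 + 37 + 4 x 60 + 47 = 444.
444 mod 720 = 444 minutes = 7:24.
Now compute the angle at 7:24:
Hour hand: 7 x 30 + 24 x 0.5 = 222 degrees
Minute hand: 24 x 6 = 144 degrees
Difference: |222 - 144| = 78 degrees
The angle is 78 degrees

Final answer: 78 degrees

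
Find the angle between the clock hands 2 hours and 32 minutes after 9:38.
First find the time 2 hours and 32 minutes after 9:38.
Total minutes: 9 x 60 + 38 + 2 x 60 + 32 = 730.
730 mod 720 = 10 minutes = 12:10.
Now compute the angle at 12:10:
Hour hand: 0 x 30 + 10 x 0.5 = 5 degrees
Minute hand: 10 x 6 = 60 degrees
Difference: |5 - 60| = 55 degrees
The angle is 55 degrees

Final answer: 55 degrees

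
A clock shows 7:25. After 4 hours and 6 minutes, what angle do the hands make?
First find the time 4 hours and 6 minutes after 7:25.
Total minutes: 7 x 60 + 25 + 4 x 60 + 6 = 691.
691 mod 720 = 691 minutes = 11:31.
Now compute the angle at 11:31:
Hour hand: 11 x 30 + 31 x 0.5 = 345.5 degrees
Minute hand: 31 x 6 = 186 degrees
Difference: |345.5 - 186| = 159.5 degrees
The angle is 159.5 degrees

Final answer: 159.5 degrees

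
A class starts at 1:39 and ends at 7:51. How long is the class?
From 1:39 to 7:51:
(7 x 60 + 51) - (1 x 60 + 39) = 471 - 99 = 372 minutes
= 6 hours and 12 minutes

Final answer: 6 hours and 12 minutes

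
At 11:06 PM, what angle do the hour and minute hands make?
Hour hand position: 11 x 30 + 6 x 0.5 = 333 degrees
Minute hand position: 6 x 6 = 36 degrees
Difference: |333 - 36| = 297 degrees
Since 297 > 180, the smaller angle is 360 - 297 = 63 degrees

Final answer: 63 degrees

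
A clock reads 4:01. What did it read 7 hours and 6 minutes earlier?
Starting time: 4:01 = 241 total minutes past 12:00
Subtracting: 7 hours and 6 minutes = 426 minutes
241 - 426 = -185 (negative, add 12 hours = 720) = 535 minutes
= 8 hours and 55 minutes past 12:00 = 8:55

Final answer: 8:55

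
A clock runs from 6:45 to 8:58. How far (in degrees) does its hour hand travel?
The hour hand moves 0.5 degrees per minute.
Time elapsed: 8:58 - 6:45 = 133 minutes
Angular displacement: 133 x 0.5 = 66.5 degrees

Final answer: 66.5 degrees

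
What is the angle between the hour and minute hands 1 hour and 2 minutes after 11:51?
First find the time 1 hour and 2 minutes after 11:51.
Total minutes: 11 x 60 + 51 + 1 x 60 + 2 = 773.
773 mod 720 = 53 minutes = 12:53.
Now compute the angle at 12:53:
Hour hand: 0 x 30 + 53 x 0.5 = 26.5 degrees
Minute hand: 53 x 6 = 318 degrees
Difference: |26.5 - 318| = 291.5 degrees
Smaller angle: 360 - 291.5 = 68.5 degrees

Final answer: 68.5 degrees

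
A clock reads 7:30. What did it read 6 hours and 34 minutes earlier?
Starting time: 7:30 = 450 total minutes past 12:00
Subtracting: 6 hours and 34 minutes = 394 minutes
450 - 394 = 56 minutes
= 56 minutes past 12:00 = 12:56

Final answer: 12:56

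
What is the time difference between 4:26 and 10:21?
From 4:26 to 10:21:
(10 x 60 + 21) - (4 x 60 + 26) = 621 - 266 = 355 minutes
= 5 hours and 55 minutes

Final answer: 5 hours and 55 minutes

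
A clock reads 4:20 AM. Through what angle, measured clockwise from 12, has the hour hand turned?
The hour hand moves 30 degrees per hour and 0.5 degrees per minute.
At 4:20: (4) x 30 + 20 x 0.5 = 120 + 10 = 130 degrees

Final answer: 130 degrees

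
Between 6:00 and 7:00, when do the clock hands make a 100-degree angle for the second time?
At t minutes past 6:00, the hour hand is at 30 x 6 + 0.5t degrees and the minute hand is at 6t degrees.
The smaller angle between them is 100 degrees when |30H - 5.5t| = 100 or |30H - 5.5t| = 260.
With H = 6, solve 30 x 6 - 5.5t = +/- target for each target:
  t = (30 x 6 - 100) / 5.5 = 14.55
  t = (30 x 6 + 100) / 5.5 = 50.91
  t = (30 x 6 - 260) / 5.5 = -14.55 (outside (0, 60))
  t = (30 x 6 + 260) / 5.5 = 80 (outside (0, 60))
Valid solutions in (0, 60): {14.55, 50.91} minutes.
The second occurrence is t = 50.91 minutes.
The hands form a 100-degree angle at 50.91 minutes past 6:00.

Final answer: 50.91 minutes past 6:00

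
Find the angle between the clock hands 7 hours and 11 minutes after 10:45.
First find the time 7 hours and 11 minutes after 10:45.
Total minutes: 10 x 60 + 45 + 7 x 60 + 11 = 1076.
1076 mod 720 = 356 minutes = 5:56.
Now compute the angle at 5:56:
Hour hand: 5 x 30 + 56 x 0.5 = 178 degrees
Minute hand: 56 x 6 = 336 degrees
Difference: |178 - 336| = 158 degrees
The angle is 158 degrees

Final answer: 158 degrees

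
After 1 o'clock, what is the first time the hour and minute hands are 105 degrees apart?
At t minutes past 1:00, the hour hand is at 30 x 1 + 0.5t degrees and the minute hand is at 6t degrees.
The smaller angle between them is 105 degrees when |30H - 5.5t| = 105 or |30H - 5.5t| = 255.
With H = 1, solve 30 x 1 - 5.5t = +/- target for each target:
  t = (30 x 1 - 105) / 5.5 = -13.64 (outside (0, 60))
  t = (30 x 1 + 105) / 5.5 = 24.55
  t = (30 x 1 - 255) / 5.5 = -40.91 (outside (0, 60))
  t = (30 x 1 + 255) / 5.5 = 51.82
Valid solutions in (0, 60): {24.55, 51.82} minutes.
The first occurrence is t = 24.55 minutes.
The hands form a 105-degree angle at 24.55 minutes past 1:00.

Final answer: 24.55 minutes past 1:00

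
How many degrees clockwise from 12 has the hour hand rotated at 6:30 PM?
The hour hand moves 30 degrees per hour and 0.5 degrees per minute.
At 6:30: (6) x 30 + 30 x 0.5 = 180 + 15 = 195 degrees

Final answer: 195 degrees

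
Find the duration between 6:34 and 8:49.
From 6:34 to 8:49:
(8 x 60 + 49) - (6 x 60 + 34) = 529 - 394 = 135 minutes
= 2 hours and 15 minutes

Final answer: 2 hours and 15 minutes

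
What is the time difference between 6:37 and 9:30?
From 6:37 to 9:30:
(9 x 60 + 30) - (6 x 60 + 37) = 570 - 397 = 173 minutes
= 2 hours and 53 minutes

Final answer: 2 hours and 53 minutes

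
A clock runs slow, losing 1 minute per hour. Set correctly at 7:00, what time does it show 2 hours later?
For every 60 true minutes, the faulty clock advances 60 - 1 = 59 minutes.
True elapsed: 2 hours = 120 minutes.
Faulty clock advances: 120 x 59/60 = 118 minutes (drift: 2 minutes behind).
Shown time: 7:00 + 118 minutes = 8:58.

Final answer: 8:58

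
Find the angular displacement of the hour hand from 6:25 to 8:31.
The hour hand moves 0.5 degrees per minute.
Time elapsed: 8:31 - 6:25 = 126 minutes
Angular displacement: 126 x 0.5 = 63 degrees

Final answer: 63 degrees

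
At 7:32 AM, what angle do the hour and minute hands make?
Hour hand position: 7 x 30 + 32 x 0.5 = 226 degrees
Minute hand position: 32 x 6 = 192 degrees
Difference: |226 - 192| = 34 degrees
The angle between the hands is 34 degrees

Final answer: 34 degrees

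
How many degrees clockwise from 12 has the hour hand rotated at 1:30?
The hour hand moves 30 degrees per hour and 0.5 degrees per minute.
At 1:30: (1) x 30 + 30 x 0.5 = 30 + 15 = 45 degrees

Final answer: 45 degrees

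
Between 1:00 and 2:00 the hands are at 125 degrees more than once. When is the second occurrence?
At t minutes past 1:00, the hour hand is at 30 x 1 + 0.5t degrees and the minute hand is at 6t degrees.
The smaller angle between them is 125 degrees when |30H - 5.5t| = 125 or |30H - 5.5t| = 235.
With H = 1, solve 30 x 1 - 5.5t = +/- target for each target:
  t = (30 x 1 - 125) / 5.5 = -17.27 (outside (0, 60))
  t = (30 x 1 + 125) / 5.5 = 28.18
  t = (30 x 1 - 235) / 5.5 = -37.27 (outside (0, 60))
  t = (30 x 1 + 235) / 5.5 = 48.18
Valid solutions in (0, 60): {28.18, 48.18} minutes.
The second occurrence is t = 48.18 minutes.
The hands form a 125-degree angle at 48.18 minutes past 1:00.

Final answer: 48.18 minutes past 1:00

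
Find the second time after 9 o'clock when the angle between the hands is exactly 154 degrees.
At t minutes past 9:00, the hour hand is at 30 x 9 + 0.5t degrees and the minute hand is at 6t degrees.
The smaller angle between them is 154 degrees when |30H - 5.5t| = 154 or |30H - 5.5t| = 206.
With H = 9, solve 30 x 9 - 5.5t = +/- target for each target:
  t = (30 x 9 - 154) / 5.5 = 21.09
  t = (30 x 9 + 154) / 5.5 = 77.09 (outside (0, 60))
  t = (30 x 9 - 206) / 5.5 = 11.64
  t = (30 x 9 + 206) / 5.5 = 86.55 (outside (0, 60))
Valid solutions in (0, 60): {11.64, 21.09} minutes.
The second occurrence is t = 21.09 minutes.
The hands form a 154-degree angle at 21.09 minutes past 9:00.

Final answer: 21.09 minutes past 9:00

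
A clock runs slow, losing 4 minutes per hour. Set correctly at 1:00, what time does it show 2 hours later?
For every 60 true minutes, the faulty clock advances 60 - 4 = 56 minutes.
True elapsed: 2 hours = 120 minutes.
Faulty clock advances: 120 x 56/60 = 112 minutes (drift: 8 minutes behind).
Shown time: 1:00 + 112 minutes = 2:52.

Final answer: 2:52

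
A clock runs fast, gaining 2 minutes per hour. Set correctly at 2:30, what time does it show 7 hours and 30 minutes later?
For every 60 true minutes, the faulty clock advances 60 + 2 = 62 minutes.
True elapsed: 7 hours and 30 minutes = 450 minutes.
Faulty clock advances: 450 x 62/60 = 465 minutes (drift: 15 minutes ahead).
Shown time: 2:30 + 465 minutes = 10:15.

Final answer: 10:15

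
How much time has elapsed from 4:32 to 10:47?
From 4:32 to 10:47:
(10 x 60 + 47) - (4 x 60 + 32) = 647 - 272 = 375 minutes
= 6 hours and 15 minutes

Final answer: 6 hours and 15 minutes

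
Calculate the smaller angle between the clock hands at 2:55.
Hour hand position: 2 x 30 + 55 x 0.5 = 87.5 degrees
Minute hand position: 55 x 6 = 330 degrees
Difference: |87.5 - 330| = 242.5 degrees
Since 242.5 > 180, the smaller angle is 360 - 242.5 = 117.5 degrees

Final answer: 117.5 degrees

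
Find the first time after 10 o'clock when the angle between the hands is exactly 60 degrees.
At t minutes past 10:00, the hour hand is at 30 x 10 + 0.5t degrees and the minute hand is at 6t degrees.
The smaller angle between them is 60 degrees when |30H - 5.5t| = 60 or |30H - 5.5t| = 300.
With H = 10, solve 30 x 10 - 5.5t = +/- target for each target:
  t = (30 x 10 - 60) / 5.5 = 43.64
  t = (30 x 10 + 60) / 5.5 = 65.45 (outside (0, 60))
  t = (30 x 10 - 300) / 5.5 = 0 (outside (0, 60))
  t = (30 x 10 + 300) / 5.5 = 109.09 (outside (0, 60))
Valid solutions in (0, 60): {43.64} minutes.
The first occurrence is t = 43.64 minutes.
The hands form a 60-degree angle at 43.64 minutes past 10:00.

Final answer: 43.64 minutes past 10:00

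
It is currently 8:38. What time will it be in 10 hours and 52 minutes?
Starting time: 8:38
Adding 52 minutes to 38 minutes: 38 + 52 = 90 minutes = 1 hour and 30 minutes
Adding 10 hours: 8 + 10 + 1 (carry) = 19 - 12 = 7
Final time: 7:30

Final answer: 7:30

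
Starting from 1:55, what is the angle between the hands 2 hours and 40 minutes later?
First find the time 2 hours and 40 minutes after 1:55.
Total minutes: 1 x 60 + 55 + 2 x 60 + 40 = 275.
275 mod 720 = 275 minutes = 4:35.
Now compute the angle at 4:35:
Hour hand: 4 x 30 + 35 x 0.5 = 137.5 degrees
Minute hand: 35 x 6 = 210 degrees
Difference: |137.5 - 210| = 72.5 degrees
The angle is 72.5 degrees

Final answer: 72.5 degrees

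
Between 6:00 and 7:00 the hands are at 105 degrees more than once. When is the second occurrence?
At t minutes past 6:00, the hour hand is at 30 x 6 + 0.5t degrees and the minute hand is at 6t degrees.
The smaller angle between them is 105 degrees when |30H - 5.5t| = 105 or |30H - 5.5t| = 255.
With H = 6, solve 30 x 6 - 5.5t = +/- target for each target:
  t = (30 x 6 - 105) / 5.5 = 13.64
  t = (30 x 6 + 105) / 5.5 = 51.82
  t = (30 x 6 - 255) / 5.5 = -13.64 (outside (0, 60))
  t = (30 x 6 + 255) / 5.5 = 79.09 (outside (0, 60))
Valid solutions in (0, 60): {13.64, 51.82} minutes.
The second occurrence is t = 51.82 minutes.
The hands form a 105-degree angle at 51.82 minutes past 6:00.

Final answer: 51.82 minutes past 6:00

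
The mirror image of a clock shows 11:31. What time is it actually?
Reflection across the vertical (12-6) axis maps a hand at angle A degrees to (360 - A) degrees, which sends a reading of T minutes past 12:00 to (720 - T) minutes past 12:00.
Mirror reads 11:31 = 691 minutes past 12:00.
Actual time: (720 - 691) mod 720 = 29 minutes = 12:29.

Final answer: 12:29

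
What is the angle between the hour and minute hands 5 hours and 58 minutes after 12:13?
First find the time 5 hours and 58 minutes after 12:13.
Total minutes: 12 x 60 + 13 + 5 x 60 + 58 = 1091.
1091 mod 720 = 371 minutes = 6:11.
Now compute the angle at 6:11:
Hour hand: 6 x 30 + 11 x 0.5 = 185.5 degrees
Minute hand: 11 x 6 = 66 degrees
Difference: |185.5 - 66| = 119.5 degrees
The angle is 119.5 degrees

Final answer: 119.5 degrees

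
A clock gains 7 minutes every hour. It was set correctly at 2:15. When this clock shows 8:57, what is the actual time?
For every 60 true minutes, the faulty clock advances 67 minutes, so 1 faulty-clock minute corresponds to 60/67 true minutes.
From 2:15 to 8:57 on the faulty dial is 402 minutes.
True elapsed: 402 x 60/67 = 360 minutes = 6 hours.
True time: 2:15 + 6 hours = 8:15.

Final answer: 8:15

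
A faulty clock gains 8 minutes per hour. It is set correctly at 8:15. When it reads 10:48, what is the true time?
For every 60 true minutes, the faulty clock advances 68 minutes, so 1 faulty-clock minute corresponds to 60/68 true minutes.
From 8:15 to 10:48 on the faulty dial is 153 minutes.
True elapsed: 153 x 60/68 = 135 minutes = 2 hours and 15 minutes.
True time: 8:15 + 2 hours and 15 minutes = 10:30.

Final answer: 10:30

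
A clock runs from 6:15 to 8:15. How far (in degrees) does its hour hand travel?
The hour hand moves 0.5 degrees per minute.
Time elapsed: 8:15 - 6:15 = 120 minutes
Angular displacement: 120 x 0.5 = 60 degrees

Final answer: 60 degrees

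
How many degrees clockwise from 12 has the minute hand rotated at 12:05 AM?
The minute hand moves 6 degrees per minute.
At 12:05: 5 x 6 = 30 degrees

Final answer: 30 degrees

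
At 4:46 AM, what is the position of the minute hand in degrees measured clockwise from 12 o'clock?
The minute hand moves 6 degrees per minute.
At 4:46: 46 x 6 = 276 degrees

Final answer: 276 degrees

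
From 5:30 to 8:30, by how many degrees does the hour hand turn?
The hour hand moves 0.5 degrees per minute.
Time elapsed: 8:30 - 5:30 = 180 minutes
Angular displacement: 180 x 0.5 = 90 degrees

Final answer: 90 degrees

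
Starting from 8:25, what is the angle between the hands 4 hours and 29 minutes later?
First find the time 4 hours and 29 minutes after 8:25.
Total minutes: 8 x 60 + 25 + 4 x 60 + 29 = 774.
774 mod 720 = 54 minutes = 12:54.
Now compute the angle at 12:54:
Hour hand: 0 x 30 + 54 x 0.5 = 27 degrees
Minute hand: 54 x 6 = 324 degrees
Difference: |27 - 324| = 297 degrees
Smaller angle: 360 - 297 = 63 degrees

Final answer: 63 degrees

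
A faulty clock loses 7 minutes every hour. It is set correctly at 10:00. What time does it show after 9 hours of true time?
For every 60 true minutes, the faulty clock advances 60 - 7 = 53 minutes.
True elapsed: 9 hours = 540 minutes.
Faulty clock advances: 540 x 53/60 = 477 minutes (drift: 63 minutes behind).
Shown time: 10:00 + 477 minutes = 5:57.

Final answer: 5:57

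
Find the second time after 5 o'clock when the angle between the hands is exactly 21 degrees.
At t minutes past 5:00, the hour hand is at 30 x 5 + 0.5t degrees and the minute hand is at 6t degrees.
The smaller angle between them is 21 degrees when |30H - 5.5t| = 21 or |30H - 5.5t| = 339.
With H = 5, solve 30 x 5 - 5.5t = +/- target for each target:
  t = (30 x 5 - 21) / 5.5 = 23.45
  t = (30 x 5 + 21) / 5.5 = 31.09
  t = (30 x 5 - 339) / 5.5 = -34.36 (outside (0, 60))
  t = (30 x 5 + 339) / 5.5 = 88.91 (outside (0, 60))
Valid solutions in (0, 60): {23.45, 31.09} minutes.
The second occurrence is t = 31.09 minutes.
The hands form a 21-degree angle at 31.09 minutes past 5:00.

Final answer: 31.09 minutes past 5:00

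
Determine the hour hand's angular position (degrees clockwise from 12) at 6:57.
The hour hand moves 30 degrees per hour and 0.5 degrees per minute.
At 6:57: (6) x 30 + 57 x 0.5 = 180 + 28.5 = 208.5 degrees

Final answer: 208.5 degrees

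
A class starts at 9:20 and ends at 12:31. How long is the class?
From 9:20 to 12:31:
(12 x 60 + 31) - (9 x 60 + 20) = 751 - 560 = 191 minutes
= 3 hours and 11 minutes

Final answer: 3 hours and 11 minutes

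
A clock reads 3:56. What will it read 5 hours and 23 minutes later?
Starting time: 3:56
Adding 23 minutes to 56 minutes: 56 + 23 = 79 minutes = 1 hour and 19 minutes
Adding 5 hours: 3 + 5 + 1 (carry) = 9
Final time: 9:19

Final answer: 9:19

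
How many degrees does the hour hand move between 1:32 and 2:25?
The hour hand moves 0.5 degrees per minute.
Time elapsed: 2:25 - 1:32 = 53 minutes
Angular displacement: 53 x 0.5 = 26.5 degrees

Final answer: 26.5 degrees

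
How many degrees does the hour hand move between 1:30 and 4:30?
The hour hand moves 0.5 degrees per minute.
Time elapsed: 4:30 - 1:30 = 180 minutes
Angular displacement: 180 x 0.5 = 90 degrees

Final answer: 90 degrees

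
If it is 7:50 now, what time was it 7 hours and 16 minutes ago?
Starting time: 7:50 = 470 total minutes past 12:00
Subtracting: 7 hours and 16 minutes = 436 minutes
470 - 436 = 34 minutes
= 34 minutes past 12:00 = 12:34

Final answer: 12:34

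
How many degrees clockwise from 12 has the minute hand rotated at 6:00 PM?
The minute hand moves 6 degrees per minute.
At 6:00: 0 x 6 = 0 degrees

Final answer: 0 degrees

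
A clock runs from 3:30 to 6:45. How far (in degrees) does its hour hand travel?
The hour hand moves 0.5 degrees per minute.
Time elapsed: 6:45 - 3:30 = 195 minutes
Angular displacement: 195 x 0.5 = 97.5 degrees

Final answer: 97.5 degrees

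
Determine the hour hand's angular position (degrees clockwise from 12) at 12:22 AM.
The hour hand moves 30 degrees per hour and 0.5 degrees per minute.
At 12:22: (0) x 30 + 22 x 0.5 = 0 + 11 = 11 degrees

Final answer: 11 degrees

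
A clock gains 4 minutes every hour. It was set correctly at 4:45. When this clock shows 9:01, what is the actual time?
For every 60 true minutes, the faulty clock advances 64 minutes, so 1 faulty-clock minute corresponds to 60/64 true minutes.
From 4:45 to 9:01 on the faulty dial is 256 minutes.
True elapsed: 256 x 60/64 = 240 minutes = 4 hours.
True time: 4:45 + 4 hours = 8:45.

Final answer: 8:45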